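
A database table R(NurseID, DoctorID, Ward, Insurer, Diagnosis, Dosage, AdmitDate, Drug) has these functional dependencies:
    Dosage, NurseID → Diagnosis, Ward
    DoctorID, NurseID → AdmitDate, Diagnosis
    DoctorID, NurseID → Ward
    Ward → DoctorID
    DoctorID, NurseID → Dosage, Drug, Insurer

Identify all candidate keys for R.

{NurseID} never appears on the right of any FD, so every key must include it.
{DoctorID, NurseID}⁺ = {AdmitDate, Diagnosis, DoctorID, Dosage, Drug, Insurer, NurseID, Ward}, which is every attribute, so {DoctorID, NurseID} is a candidate key.
{Dosage, NurseID}⁺ = {AdmitDate, Diagnosis, DoctorID, Dosage, Drug, Insurer, NurseID, Ward}, which is every attribute, so {Dosage, NurseID} is a candidate key.
{NurseID, Ward}⁺ = {AdmitDate, Diagnosis, DoctorID, Dosage, Drug, Insurer, NurseID, Ward}, which is every attribute, so {NurseID, Ward} is a candidate key.
These are minimal and exhaustive — every other superkey contains one of them.

{DoctorID, NurseID}, {Dosage, NurseID}, {NurseID, Ward}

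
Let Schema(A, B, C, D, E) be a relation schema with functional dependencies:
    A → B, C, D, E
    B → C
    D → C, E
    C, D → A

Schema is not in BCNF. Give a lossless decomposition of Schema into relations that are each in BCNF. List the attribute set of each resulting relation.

{A, B, D, E}; {B, C}

Candidate keys of the original relation: {A}, {D}.
{A, B, C, D, E}: {B} determines {B, C} here but is not a superkey — split on B → C, giving {B, C} and {A, B, D, E}.
{B, C}: every determinant is a superkey — BCNF.
{A, B, D, E}: every determinant is a superkey — BCNF.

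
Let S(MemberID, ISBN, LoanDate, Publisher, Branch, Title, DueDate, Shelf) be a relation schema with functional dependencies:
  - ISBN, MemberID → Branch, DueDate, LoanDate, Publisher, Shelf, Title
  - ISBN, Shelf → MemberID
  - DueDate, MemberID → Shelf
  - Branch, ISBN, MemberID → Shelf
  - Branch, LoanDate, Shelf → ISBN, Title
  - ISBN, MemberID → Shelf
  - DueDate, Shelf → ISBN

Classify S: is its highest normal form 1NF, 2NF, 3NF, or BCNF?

Candidate keys: {Branch, LoanDate, Shelf}, {DueDate, MemberID}, {DueDate, Shelf}, {ISBN, MemberID}, {ISBN, Shelf}. Prime attributes: {Branch, DueDate, ISBN, LoanDate, MemberID, Shelf}.
Each dependency's left side is a superkey — BCNF holds.

BCNF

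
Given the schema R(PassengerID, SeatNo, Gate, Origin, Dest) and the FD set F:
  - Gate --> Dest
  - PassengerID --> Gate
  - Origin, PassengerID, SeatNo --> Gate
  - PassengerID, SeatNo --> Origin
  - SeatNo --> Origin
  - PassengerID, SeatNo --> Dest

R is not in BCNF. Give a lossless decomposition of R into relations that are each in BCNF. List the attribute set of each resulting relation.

{Dest, Gate}; {Gate, PassengerID}; {Origin, SeatNo}; {PassengerID, SeatNo}

Candidate key of the original relation: {PassengerID, SeatNo}.
{Dest, Gate, Origin, PassengerID, SeatNo}: {Gate} determines {Dest, Gate} here but is not a superkey — split on Gate --> Dest, giving {Dest, Gate} and {Gate, Origin, PassengerID, SeatNo}.
{Dest, Gate} is in BCNF.
{Gate, Origin, PassengerID, SeatNo}: {PassengerID} determines {Gate, PassengerID} here but is not a superkey — split on PassengerID --> Gate, giving {Gate, PassengerID} and {Origin, PassengerID, SeatNo}.
{Gate, PassengerID} is in BCNF.
{Origin, PassengerID, SeatNo}: {SeatNo} determines {Origin, SeatNo} here but is not a superkey — split on SeatNo --> Origin, giving {Origin, SeatNo} and {PassengerID, SeatNo}.
{Origin, SeatNo} is in BCNF.
{PassengerID, SeatNo} is in BCNF.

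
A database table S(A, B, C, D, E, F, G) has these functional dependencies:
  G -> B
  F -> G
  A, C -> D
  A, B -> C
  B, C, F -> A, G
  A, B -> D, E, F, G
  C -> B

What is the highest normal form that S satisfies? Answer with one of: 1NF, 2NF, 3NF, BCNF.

3NF

Candidate keys: {A, B}, {A, C}, {A, F}, {A, G}, {C, F}. Prime attributes: {A, B, C, F, G}.
G -> B breaks BCNF: {G}⁺ = {B, G}, so {G} is not a superkey.
Since {B} ⊆ prime attributes and every other non-superkey FD also has a prime right side, the schema is in 3NF.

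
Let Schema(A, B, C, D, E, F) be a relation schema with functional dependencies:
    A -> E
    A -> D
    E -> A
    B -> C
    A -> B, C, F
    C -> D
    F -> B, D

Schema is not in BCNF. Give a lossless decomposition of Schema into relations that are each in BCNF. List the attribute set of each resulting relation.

Candidate keys of the original relation: {A}, {E}.
{A, B, C, D, E, F}: {B} determines {B, C, D} here but is not a superkey — split on B -> C, D, giving {B, C, D} and {A, B, E, F}.
{B, C, D}: {C} determines {C, D} here but is not a superkey — split on C -> D, giving {C, D} and {B, C}.
{C, D}: every determinant is a superkey — BCNF.
{B, C}: every determinant is a superkey — BCNF.
{A, B, E, F}: {F} determines {B, F} here but is not a superkey — split on F -> B, giving {B, F} and {A, E, F}.
{B, F}: every determinant is a superkey — BCNF.
{A, E, F}: every determinant is a superkey — BCNF.

{A, E, F}; {B, C}; {B, F}; {C, D}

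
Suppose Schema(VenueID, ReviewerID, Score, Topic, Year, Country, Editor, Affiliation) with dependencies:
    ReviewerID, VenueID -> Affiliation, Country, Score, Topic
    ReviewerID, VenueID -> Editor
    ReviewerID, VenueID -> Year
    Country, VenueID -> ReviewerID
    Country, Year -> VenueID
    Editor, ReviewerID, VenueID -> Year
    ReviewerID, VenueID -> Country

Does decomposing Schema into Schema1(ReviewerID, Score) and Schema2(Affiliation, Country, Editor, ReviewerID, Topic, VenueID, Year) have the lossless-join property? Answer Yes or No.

No

Common attributes: {ReviewerID}; their closure is {ReviewerID}.
Neither Schema1 nor Schema2 is contained in that closure, so the decomposition is lossy.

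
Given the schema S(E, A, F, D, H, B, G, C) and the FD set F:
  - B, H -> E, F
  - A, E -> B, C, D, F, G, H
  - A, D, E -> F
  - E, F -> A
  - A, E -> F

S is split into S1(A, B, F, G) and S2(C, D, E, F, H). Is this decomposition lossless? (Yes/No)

No

The shared attributes are {F} and {F}⁺ = {F}.
S1 ⊄ {F} and S2 ⊄ {F}, so the split is lossy.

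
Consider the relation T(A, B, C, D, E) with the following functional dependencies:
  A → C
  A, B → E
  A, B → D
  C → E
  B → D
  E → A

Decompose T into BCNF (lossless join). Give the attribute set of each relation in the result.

Candidate keys of the original relation: {A, B}, {B, C}, {B, E}.
In {A, B, C, D, E}, {A} is not a superkey ({A}⁺ restricted to this set is {A, C, E}), so split on A → C, E into {A, C, E} and {A, B, D}.
{A, C, E} is in BCNF.
In {A, B, D}, {B} is not a superkey ({B}⁺ restricted to this set is {B, D}), so split on B → D into {B, D} and {A, B}.
{B, D} is in BCNF.
{A, B} is in BCNF.

{A, B}; {A, C, E}; {B, D}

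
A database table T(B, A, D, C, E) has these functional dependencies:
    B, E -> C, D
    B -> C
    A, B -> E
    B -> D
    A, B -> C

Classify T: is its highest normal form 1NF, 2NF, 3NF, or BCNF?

Candidate key: {A, B}. Prime attributes: {A, B}.
B, E -> C, D: {B, E}⁺ = {B, C, D, E}, which is not all of the attributes, so the left side is not a superkey — BCNF is violated.
B, E -> C, D determines the non-prime attributes {C, D} from a non-superkey — 3NF is violated.
Since {B} ⊂ {A, B} and {B}⁺ ⊇ {C, D} with {C, D} non-prime, there is a partial dependency; 2NF fails.

1NF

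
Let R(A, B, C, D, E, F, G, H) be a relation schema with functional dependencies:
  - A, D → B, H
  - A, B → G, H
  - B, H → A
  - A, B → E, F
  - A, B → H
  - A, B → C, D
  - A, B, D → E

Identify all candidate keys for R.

{A, B}, {A, D}, {B, H}

{A, B}⁺ = {A, B, C, D, E, F, G, H} — all of the relation — so {A, B} is a candidate key.
{A, D}⁺ = {A, B, C, D, E, F, G, H} — all of the relation — so {A, D} is a candidate key.
{B, H}⁺ = {A, B, C, D, E, F, G, H} — all of the relation — so {B, H} is a candidate key.
These are minimal and exhaustive — every other superkey contains one of them.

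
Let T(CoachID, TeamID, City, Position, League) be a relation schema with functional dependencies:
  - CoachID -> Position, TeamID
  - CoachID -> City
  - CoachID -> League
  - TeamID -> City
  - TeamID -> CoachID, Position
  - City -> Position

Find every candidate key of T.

{CoachID}, {TeamID}

{CoachID} is a candidate key since {CoachID}⁺ = {City, CoachID, League, Position, TeamID} covers every attribute.
{TeamID} is a candidate key since {TeamID}⁺ = {City, CoachID, League, Position, TeamID} covers every attribute.
Any other superkey properly contains one of these, so there are no further candidate keys.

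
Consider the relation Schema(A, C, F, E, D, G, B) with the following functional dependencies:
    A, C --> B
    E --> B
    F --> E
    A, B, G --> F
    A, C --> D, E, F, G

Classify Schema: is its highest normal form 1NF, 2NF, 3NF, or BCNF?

2NF

Candidate key: {A, C}. Prime attributes: {A, C}.
E --> B: {E}⁺ = {B, E}, which is not all of the attributes, so the left side is not a superkey — BCNF is violated.
E --> B has non-prime {B} on the right and a non-superkey on the left, so 3NF fails.
No non-prime attribute depends on a proper subset of any candidate key, so 2NF holds.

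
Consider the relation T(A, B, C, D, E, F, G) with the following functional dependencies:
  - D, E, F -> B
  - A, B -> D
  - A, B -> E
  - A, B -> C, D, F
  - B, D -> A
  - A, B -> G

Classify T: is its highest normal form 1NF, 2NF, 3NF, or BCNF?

BCNF

Candidate keys: {A, B}, {B, D}, {D, E, F}. Prime attributes: {A, B, D, E, F}.
Every FD has a superkey on the left, so the relation is in BCNF.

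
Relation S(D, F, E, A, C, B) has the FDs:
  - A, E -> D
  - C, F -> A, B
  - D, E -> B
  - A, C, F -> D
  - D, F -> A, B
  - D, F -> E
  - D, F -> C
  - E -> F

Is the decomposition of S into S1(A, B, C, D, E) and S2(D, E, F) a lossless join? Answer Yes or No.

Common attributes: {D, E}; their closure is {A, B, C, D, E, F}.
Since S1 ⊆ {A, B, C, D, E, F}, the intersection is a superkey of S1; the decomposition is lossless.

Yes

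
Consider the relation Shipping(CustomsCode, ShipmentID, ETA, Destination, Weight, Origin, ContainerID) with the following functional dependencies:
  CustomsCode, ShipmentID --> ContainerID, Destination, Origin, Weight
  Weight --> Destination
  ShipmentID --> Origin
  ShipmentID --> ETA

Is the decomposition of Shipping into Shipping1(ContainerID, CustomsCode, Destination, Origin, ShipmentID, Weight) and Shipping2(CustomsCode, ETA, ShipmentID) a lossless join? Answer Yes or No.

The shared attributes are {CustomsCode, ShipmentID} and {CustomsCode, ShipmentID}⁺ = {ContainerID, CustomsCode, Destination, ETA, Origin, ShipmentID, Weight}.
This includes all of Shipping1, so the common attributes are a superkey of Shipping1 — the join is lossless.

Yes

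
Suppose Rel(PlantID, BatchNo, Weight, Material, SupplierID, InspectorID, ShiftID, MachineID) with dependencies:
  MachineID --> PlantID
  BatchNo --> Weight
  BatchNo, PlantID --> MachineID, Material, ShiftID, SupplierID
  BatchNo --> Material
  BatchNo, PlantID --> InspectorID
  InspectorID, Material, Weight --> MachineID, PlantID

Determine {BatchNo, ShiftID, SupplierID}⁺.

Start with {BatchNo, ShiftID, SupplierID}.
BatchNo --> Weight applies; add {Weight} → now {BatchNo, ShiftID, SupplierID, Weight}.
BatchNo --> Material applies; add {Material} → now {BatchNo, Material, ShiftID, SupplierID, Weight}.
No further FD applies.

{BatchNo, Material, ShiftID, SupplierID, Weight}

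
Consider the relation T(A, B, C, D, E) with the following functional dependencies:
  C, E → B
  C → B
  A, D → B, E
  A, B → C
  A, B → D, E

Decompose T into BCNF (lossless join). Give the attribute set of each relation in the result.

Candidate keys of the original relation: {A, B}, {A, C}, {A, D}.
Within {A, B, C, D, E}: {C, E}⁺ ∩ {A, B, C, D, E} = {B, C, E}, not the whole set, so C, E → B violates BCNF; decompose into {B, C, E} and {A, C, D, E}.
Within {B, C, E}: {C}⁺ ∩ {B, C, E} = {B, C}, not the whole set, so C → B violates BCNF; decompose into {B, C} and {C, E}.
{B, C} has no BCNF violation.
{C, E} has no BCNF violation.
{A, C, D, E} has no BCNF violation.

{A, C, D, E}; {B, C}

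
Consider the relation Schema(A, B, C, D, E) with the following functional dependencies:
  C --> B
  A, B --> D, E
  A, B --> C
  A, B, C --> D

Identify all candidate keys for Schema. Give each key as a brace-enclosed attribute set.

{A, B}, {A, C}

Attributes never on any right-hand side: {A} — every candidate key must contain it.
{A, B} is a candidate key since {A, B}⁺ = {A, B, C, D, E} covers every attribute.
{A, C} is a candidate key since {A, C}⁺ = {A, B, C, D, E} covers every attribute.
Any other superkey properly contains one of these, so there are no further candidate keys.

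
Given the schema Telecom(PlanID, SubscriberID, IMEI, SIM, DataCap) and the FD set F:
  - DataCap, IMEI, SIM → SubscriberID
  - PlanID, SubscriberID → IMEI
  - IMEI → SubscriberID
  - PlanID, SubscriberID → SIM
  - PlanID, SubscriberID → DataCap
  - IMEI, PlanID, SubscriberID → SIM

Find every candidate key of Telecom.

Attributes never on any right-hand side: {PlanID} — every candidate key must contain it.
Closure of {IMEI, PlanID} is {DataCap, IMEI, PlanID, SIM, SubscriberID}, the whole schema; {IMEI, PlanID} is a candidate key.
Closure of {PlanID, SubscriberID} is {DataCap, IMEI, PlanID, SIM, SubscriberID}, the whole schema; {PlanID, SubscriberID} is a candidate key.
Any other superkey properly contains one of these, so there are no further candidate keys.

{IMEI, PlanID}, {PlanID, SubscriberID}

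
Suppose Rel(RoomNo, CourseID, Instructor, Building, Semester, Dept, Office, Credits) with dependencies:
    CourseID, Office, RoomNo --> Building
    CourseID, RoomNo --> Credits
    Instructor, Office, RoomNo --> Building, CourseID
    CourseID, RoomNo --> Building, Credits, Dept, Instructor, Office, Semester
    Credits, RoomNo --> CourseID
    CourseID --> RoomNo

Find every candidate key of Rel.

{CourseID}, {Credits, RoomNo}, {Instructor, Office, RoomNo}

{CourseID} is a candidate key since {CourseID}⁺ = {Building, CourseID, Credits, Dept, Instructor, Office, RoomNo, Semester} covers every attribute.
{Credits, RoomNo} is a candidate key since {Credits, RoomNo}⁺ = {Building, CourseID, Credits, Dept, Instructor, Office, RoomNo, Semester} covers every attribute.
{Instructor, Office, RoomNo} is a candidate key since {Instructor, Office, RoomNo}⁺ = {Building, CourseID, Credits, Dept, Instructor, Office, RoomNo, Semester} covers every attribute.
Any other superkey properly contains one of these, so there are no further candidate keys.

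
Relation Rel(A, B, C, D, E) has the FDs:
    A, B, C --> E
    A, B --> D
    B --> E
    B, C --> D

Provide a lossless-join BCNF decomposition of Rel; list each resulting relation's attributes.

{A, B, C}; {A, B, D}; {B, E}

Candidate key of the original relation: {A, B, C}.
{A, B, C, D, E}: {A, B} determines {A, B, D, E} here but is not a superkey — split on A, B --> D, E, giving {A, B, D, E} and {A, B, C}.
{A, B, D, E}: {B} determines {B, E} here but is not a superkey — split on B --> E, giving {B, E} and {A, B, D}.
{B, E} is in BCNF.
{A, B, D} is in BCNF.
{A, B, C} is in BCNF.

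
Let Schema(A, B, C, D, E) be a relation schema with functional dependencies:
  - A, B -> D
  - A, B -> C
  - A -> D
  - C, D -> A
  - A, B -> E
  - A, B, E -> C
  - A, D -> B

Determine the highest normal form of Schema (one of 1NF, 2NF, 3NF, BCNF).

BCNF

Candidate keys: {A}, {C, D}. Prime attributes: {A, C, D}.
Each dependency's left side is a superkey — BCNF holds.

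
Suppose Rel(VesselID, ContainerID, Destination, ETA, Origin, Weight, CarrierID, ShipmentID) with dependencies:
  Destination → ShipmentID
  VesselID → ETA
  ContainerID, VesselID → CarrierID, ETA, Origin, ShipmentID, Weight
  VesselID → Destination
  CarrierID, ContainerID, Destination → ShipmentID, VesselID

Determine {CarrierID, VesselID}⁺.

{CarrierID, Destination, ETA, ShipmentID, VesselID}

Start with {CarrierID, VesselID}.
VesselID → ETA applies; add {ETA} → now {CarrierID, ETA, VesselID}.
VesselID → Destination applies; add {Destination} → now {CarrierID, Destination, ETA, VesselID}.
Destination → ShipmentID applies; add {ShipmentID} → now {CarrierID, Destination, ETA, ShipmentID, VesselID}.
No further FD applies.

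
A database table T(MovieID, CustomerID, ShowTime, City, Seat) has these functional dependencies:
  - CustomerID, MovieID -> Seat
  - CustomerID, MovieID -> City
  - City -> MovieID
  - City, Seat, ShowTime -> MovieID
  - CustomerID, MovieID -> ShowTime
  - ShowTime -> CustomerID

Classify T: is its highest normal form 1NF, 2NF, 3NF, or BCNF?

Candidate keys: {City, CustomerID}, {City, ShowTime}, {CustomerID, MovieID}, {MovieID, ShowTime}. Prime attributes: {City, CustomerID, MovieID, ShowTime}.
City -> MovieID: {City}⁺ = {City, MovieID}, which is not all of the attributes, so the left side is not a superkey — BCNF is violated.
Its right-hand attributes {MovieID} are all prime, as are those of every other non-superkey FD — the relation is in 3NF.

3NF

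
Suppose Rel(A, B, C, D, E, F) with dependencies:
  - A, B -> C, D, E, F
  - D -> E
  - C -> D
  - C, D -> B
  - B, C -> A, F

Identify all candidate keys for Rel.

{A, B}, {C}

Closure of {C} is {A, B, C, D, E, F}, the whole schema; {C} is a candidate key.
Closure of {A, B} is {A, B, C, D, E, F}, the whole schema; {A, B} is a candidate key.
These are minimal and exhaustive — every other superkey contains one of them.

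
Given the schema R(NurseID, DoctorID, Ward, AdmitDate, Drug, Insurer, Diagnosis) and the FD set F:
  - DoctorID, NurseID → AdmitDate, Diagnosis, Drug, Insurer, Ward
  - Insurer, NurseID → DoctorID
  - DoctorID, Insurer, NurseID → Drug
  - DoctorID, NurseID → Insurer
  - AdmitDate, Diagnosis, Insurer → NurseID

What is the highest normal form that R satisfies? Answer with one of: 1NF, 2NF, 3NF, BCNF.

BCNF

Candidate keys: {AdmitDate, Diagnosis, Insurer}, {DoctorID, NurseID}, {Insurer, NurseID}. Prime attributes: {AdmitDate, Diagnosis, DoctorID, Insurer, NurseID}.
Each dependency's left side is a superkey — BCNF holds.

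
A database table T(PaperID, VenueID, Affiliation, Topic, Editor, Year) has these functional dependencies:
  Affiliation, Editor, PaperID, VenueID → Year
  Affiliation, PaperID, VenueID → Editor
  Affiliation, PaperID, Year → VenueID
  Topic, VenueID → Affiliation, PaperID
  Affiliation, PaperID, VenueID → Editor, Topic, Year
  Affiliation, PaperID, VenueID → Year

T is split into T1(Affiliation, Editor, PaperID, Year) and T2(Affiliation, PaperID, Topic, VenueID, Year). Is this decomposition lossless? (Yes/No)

Yes

Common attributes: {Affiliation, PaperID, Year}; their closure is {Affiliation, Editor, PaperID, Topic, VenueID, Year}.
This includes all of T1, so the common attributes are a superkey of T1 — the join is lossless.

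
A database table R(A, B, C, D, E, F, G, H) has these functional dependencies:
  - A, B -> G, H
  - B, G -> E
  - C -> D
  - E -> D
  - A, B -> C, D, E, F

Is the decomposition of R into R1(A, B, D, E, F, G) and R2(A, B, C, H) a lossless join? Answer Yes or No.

Common attributes: {A, B}; their closure is {A, B, C, D, E, F, G, H}.
Since R1 ⊆ {A, B, C, D, E, F, G, H}, the intersection is a superkey of R1; the decomposition is lossless.

Yes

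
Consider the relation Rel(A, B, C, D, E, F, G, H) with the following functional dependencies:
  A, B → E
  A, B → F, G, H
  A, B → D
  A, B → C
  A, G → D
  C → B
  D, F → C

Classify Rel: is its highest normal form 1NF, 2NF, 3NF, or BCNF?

Candidate keys: {A, B}, {A, C}, {A, D, F}, {A, F, G}. Prime attributes: {A, B, C, D, F, G}.
A, G → D breaks BCNF: {A, G}⁺ = {A, D, G}, so {A, G} is not a superkey.
Since {D} ⊆ prime attributes and every other non-superkey FD also has a prime right side, the schema is in 3NF.

3NF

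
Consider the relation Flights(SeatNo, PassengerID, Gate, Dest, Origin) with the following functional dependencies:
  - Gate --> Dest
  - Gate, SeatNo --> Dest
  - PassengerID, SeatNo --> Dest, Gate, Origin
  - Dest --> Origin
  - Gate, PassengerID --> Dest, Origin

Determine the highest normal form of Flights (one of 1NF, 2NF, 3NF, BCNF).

Candidate key: {PassengerID, SeatNo}. Prime attributes: {PassengerID, SeatNo}.
For Gate --> Dest we have {Gate}⁺ = {Dest, Gate, Origin}; {Gate} is not a superkey, so BCNF fails.
Gate --> Dest has non-prime {Dest} on the right and a non-superkey on the left, so 3NF fails.
No non-prime attribute depends on a proper subset of any candidate key, so 2NF holds.

2NF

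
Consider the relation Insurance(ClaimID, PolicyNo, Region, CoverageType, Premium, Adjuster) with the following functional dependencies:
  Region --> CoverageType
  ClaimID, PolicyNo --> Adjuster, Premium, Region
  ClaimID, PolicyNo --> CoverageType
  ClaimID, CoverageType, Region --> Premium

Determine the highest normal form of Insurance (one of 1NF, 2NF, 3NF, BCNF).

2NF

Candidate key: {ClaimID, PolicyNo}. Prime attributes: {ClaimID, PolicyNo}.
Region --> CoverageType: {Region}⁺ = {CoverageType, Region}, which is not all of the attributes, so the left side is not a superkey — BCNF is violated.
Region --> CoverageType has non-prime {CoverageType} on the right and a non-superkey on the left, so 3NF fails.
Checking every proper subset of each key, none determines a non-prime attribute — 2NF is satisfied.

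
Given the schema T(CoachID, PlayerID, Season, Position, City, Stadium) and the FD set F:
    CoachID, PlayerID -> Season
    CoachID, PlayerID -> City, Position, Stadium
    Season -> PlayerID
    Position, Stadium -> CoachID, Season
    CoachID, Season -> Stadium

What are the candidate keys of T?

Closure of {CoachID, PlayerID} is {City, CoachID, PlayerID, Position, Season, Stadium}, the whole schema; {CoachID, PlayerID} is a candidate key.
Closure of {CoachID, Season} is {City, CoachID, PlayerID, Position, Season, Stadium}, the whole schema; {CoachID, Season} is a candidate key.
Closure of {Position, Stadium} is {City, CoachID, PlayerID, Position, Season, Stadium}, the whole schema; {Position, Stadium} is a candidate key.
These are minimal and exhaustive — every other superkey contains one of them.

{CoachID, PlayerID}, {CoachID, Season}, {Position, Stadium}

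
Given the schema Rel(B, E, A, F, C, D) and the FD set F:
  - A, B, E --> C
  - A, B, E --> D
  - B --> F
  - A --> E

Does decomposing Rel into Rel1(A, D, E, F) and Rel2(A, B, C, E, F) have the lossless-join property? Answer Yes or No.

No

Rel1 ∩ Rel2 = {A, E, F}; its closure under F is {A, E, F}.
Rel1 ⊄ {A, E, F} and Rel2 ⊄ {A, E, F}, so the split is lossy.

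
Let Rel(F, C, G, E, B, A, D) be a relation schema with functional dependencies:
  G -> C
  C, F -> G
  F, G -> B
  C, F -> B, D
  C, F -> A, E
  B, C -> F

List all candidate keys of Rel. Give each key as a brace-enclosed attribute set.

{B, C} is a candidate key since {B, C}⁺ = {A, B, C, D, E, F, G} covers every attribute.
{B, G} is a candidate key since {B, G}⁺ = {A, B, C, D, E, F, G} covers every attribute.
{C, F} is a candidate key since {C, F}⁺ = {A, B, C, D, E, F, G} covers every attribute.
{F, G} is a candidate key since {F, G}⁺ = {A, B, C, D, E, F, G} covers every attribute.
No proper subset of any of these is a key, and no other minimal superkey exists.

{B, C}, {B, G}, {C, F}, {F, G}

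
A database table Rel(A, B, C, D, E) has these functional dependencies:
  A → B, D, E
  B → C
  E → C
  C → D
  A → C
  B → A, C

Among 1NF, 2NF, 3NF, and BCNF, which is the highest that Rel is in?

Candidate keys: {A}, {B}. Prime attributes: {A, B}.
E → C: {E}⁺ = {C, D, E}, which is not all of the attributes, so the left side is not a superkey — BCNF is violated.
E → C determines the non-prime attribute {C} from a non-superkey — 3NF is violated.
With only single-attribute keys there can be no partial dependency, so 2NF holds.

2NF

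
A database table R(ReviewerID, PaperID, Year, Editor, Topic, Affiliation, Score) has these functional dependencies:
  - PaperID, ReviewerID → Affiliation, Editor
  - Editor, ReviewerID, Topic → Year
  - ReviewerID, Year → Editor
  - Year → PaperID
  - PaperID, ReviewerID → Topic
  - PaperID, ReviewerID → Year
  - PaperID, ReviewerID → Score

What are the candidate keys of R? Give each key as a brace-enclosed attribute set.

{Editor, ReviewerID, Topic}, {PaperID, ReviewerID}, {ReviewerID, Year}

No FD produces {ReviewerID}, so it must be in every candidate key.
Closure of {PaperID, ReviewerID} is {Affiliation, Editor, PaperID, ReviewerID, Score, Topic, Year}, the whole schema; {PaperID, ReviewerID} is a candidate key.
Closure of {ReviewerID, Year} is {Affiliation, Editor, PaperID, ReviewerID, Score, Topic, Year}, the whole schema; {ReviewerID, Year} is a candidate key.
Closure of {Editor, ReviewerID, Topic} is {Affiliation, Editor, PaperID, ReviewerID, Score, Topic, Year}, the whole schema; {Editor, ReviewerID, Topic} is a candidate key.
Any other superkey properly contains one of these, so there are no further candidate keys.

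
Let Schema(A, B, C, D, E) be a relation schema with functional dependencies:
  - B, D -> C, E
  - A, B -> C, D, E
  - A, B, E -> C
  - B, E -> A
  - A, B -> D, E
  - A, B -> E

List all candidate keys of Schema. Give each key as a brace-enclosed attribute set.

{A, B}, {B, D}, {B, E}

No FD produces {B}, so it must be in every candidate key.
{A, B}⁺ = {A, B, C, D, E} — all of the relation — so {A, B} is a candidate key.
{B, D}⁺ = {A, B, C, D, E} — all of the relation — so {B, D} is a candidate key.
{B, E}⁺ = {A, B, C, D, E} — all of the relation — so {B, E} is a candidate key.
Any other superkey properly contains one of these, so there are no further candidate keys.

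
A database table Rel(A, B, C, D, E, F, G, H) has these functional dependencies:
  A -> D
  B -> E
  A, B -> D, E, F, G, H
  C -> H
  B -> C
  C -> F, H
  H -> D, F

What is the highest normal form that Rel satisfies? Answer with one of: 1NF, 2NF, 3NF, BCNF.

1NF

Candidate key: {A, B}. Prime attributes: {A, B}.
A -> D breaks BCNF: {A}⁺ = {A, D}, so {A} is not a superkey.
A -> D determines the non-prime attribute {D} from a non-superkey — 3NF is violated.
Since {A} ⊂ {A, B} and {A}⁺ ⊇ {D} with {D} non-prime, there is a partial dependency; 2NF fails.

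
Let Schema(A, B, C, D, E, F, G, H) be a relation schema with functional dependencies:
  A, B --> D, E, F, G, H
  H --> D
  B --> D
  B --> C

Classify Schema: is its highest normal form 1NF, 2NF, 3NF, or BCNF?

1NF

Candidate key: {A, B}. Prime attributes: {A, B}.
H --> D breaks BCNF: {H}⁺ = {D, H}, so {H} is not a superkey.
Because {D} is non-prime and the left side of H --> D is not a superkey, the relation is not in 3NF.
{B} is a proper subset of the key {A, B}, and {B}⁺ contains the non-prime attributes {C, D} — a partial dependency, so 2NF is violated.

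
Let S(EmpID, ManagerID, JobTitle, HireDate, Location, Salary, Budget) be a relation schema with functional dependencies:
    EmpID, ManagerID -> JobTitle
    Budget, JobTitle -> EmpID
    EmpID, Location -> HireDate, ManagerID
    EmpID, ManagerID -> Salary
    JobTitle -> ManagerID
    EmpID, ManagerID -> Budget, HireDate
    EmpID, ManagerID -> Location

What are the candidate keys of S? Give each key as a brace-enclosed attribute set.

{Budget, JobTitle}, {EmpID, JobTitle}, {EmpID, Location}, {EmpID, ManagerID}

{Budget, JobTitle}⁺ = {Budget, EmpID, HireDate, JobTitle, Location, ManagerID, Salary} — all of the relation — so {Budget, JobTitle} is a candidate key.
{EmpID, JobTitle}⁺ = {Budget, EmpID, HireDate, JobTitle, Location, ManagerID, Salary} — all of the relation — so {EmpID, JobTitle} is a candidate key.
{EmpID, Location}⁺ = {Budget, EmpID, HireDate, JobTitle, Location, ManagerID, Salary} — all of the relation — so {EmpID, Location} is a candidate key.
{EmpID, ManagerID}⁺ = {Budget, EmpID, HireDate, JobTitle, Location, ManagerID, Salary} — all of the relation — so {EmpID, ManagerID} is a candidate key.
These are minimal and exhaustive — every other superkey contains one of them.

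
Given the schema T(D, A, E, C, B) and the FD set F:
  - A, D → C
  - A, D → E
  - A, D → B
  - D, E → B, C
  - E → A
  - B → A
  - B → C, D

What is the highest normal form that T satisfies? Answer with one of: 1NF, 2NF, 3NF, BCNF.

3NF

Candidate keys: {A, D}, {B}, {D, E}. Prime attributes: {A, B, D, E}.
E → A: {E}⁺ = {A, E}, which is not all of the attributes, so the left side is not a superkey — BCNF is violated.
Its right-hand attributes {A} are all prime, as are those of every other non-superkey FD — the relation is in 3NF.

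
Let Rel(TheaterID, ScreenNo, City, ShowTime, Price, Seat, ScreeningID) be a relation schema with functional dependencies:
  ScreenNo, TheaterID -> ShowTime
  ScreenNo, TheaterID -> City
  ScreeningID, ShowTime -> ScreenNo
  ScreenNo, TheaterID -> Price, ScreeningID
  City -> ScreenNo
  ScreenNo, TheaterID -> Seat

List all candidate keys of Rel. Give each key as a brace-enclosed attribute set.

{TheaterID} never appears on the right of any FD, so every key must include it.
{City, TheaterID} is a candidate key since {City, TheaterID}⁺ = {City, Price, ScreenNo, ScreeningID, Seat, ShowTime, TheaterID} covers every attribute.
{ScreenNo, TheaterID} is a candidate key since {ScreenNo, TheaterID}⁺ = {City, Price, ScreenNo, ScreeningID, Seat, ShowTime, TheaterID} covers every attribute.
{ScreeningID, ShowTime, TheaterID} is a candidate key since {ScreeningID, ShowTime, TheaterID}⁺ = {City, Price, ScreenNo, ScreeningID, Seat, ShowTime, TheaterID} covers every attribute.
No proper subset of any of these is a key, and no other minimal superkey exists.

{City, TheaterID}, {ScreenNo, TheaterID}, {ScreeningID, ShowTime, TheaterID}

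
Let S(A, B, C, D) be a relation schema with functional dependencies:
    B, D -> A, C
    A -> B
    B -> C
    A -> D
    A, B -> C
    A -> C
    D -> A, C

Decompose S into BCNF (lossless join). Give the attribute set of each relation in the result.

{A, B, D}; {B, C}

Candidate keys of the original relation: {A}, {D}.
Within {A, B, C, D}: {B}⁺ ∩ {A, B, C, D} = {B, C}, not the whole set, so B -> C violates BCNF; decompose into {B, C} and {A, B, D}.
{B, C}: every determinant is a superkey — BCNF.
{A, B, D}: every determinant is a superkey — BCNF.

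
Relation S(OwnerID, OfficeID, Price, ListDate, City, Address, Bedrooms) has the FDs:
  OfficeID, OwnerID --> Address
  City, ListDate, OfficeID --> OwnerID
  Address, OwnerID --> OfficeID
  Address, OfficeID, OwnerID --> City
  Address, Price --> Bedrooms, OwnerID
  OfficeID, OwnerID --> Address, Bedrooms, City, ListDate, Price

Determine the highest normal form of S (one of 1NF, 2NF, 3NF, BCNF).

BCNF

Candidate keys: {Address, OwnerID}, {Address, Price}, {City, ListDate, OfficeID}, {OfficeID, OwnerID}. Prime attributes: {Address, City, ListDate, OfficeID, OwnerID, Price}.
The left-hand side of every FD is a superkey, so BCNF is satisfied.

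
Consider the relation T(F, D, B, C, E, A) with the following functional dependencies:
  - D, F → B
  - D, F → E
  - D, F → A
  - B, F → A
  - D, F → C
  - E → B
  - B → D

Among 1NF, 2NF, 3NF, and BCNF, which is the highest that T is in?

3NF

Candidate keys: {B, F}, {D, F}, {E, F}. Prime attributes: {B, D, E, F}.
E → B: {E}⁺ = {B, D, E}, which is not all of the attributes, so the left side is not a superkey — BCNF is violated.
Since {B} ⊆ prime attributes and every other non-superkey FD also has a prime right side, the schema is in 3NF.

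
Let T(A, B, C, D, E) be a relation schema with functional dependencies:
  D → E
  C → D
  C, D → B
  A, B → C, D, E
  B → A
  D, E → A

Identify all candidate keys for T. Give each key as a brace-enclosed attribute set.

{B} is a candidate key since {B}⁺ = {A, B, C, D, E} covers every attribute.
{C} is a candidate key since {C}⁺ = {A, B, C, D, E} covers every attribute.
Any other superkey properly contains one of these, so there are no further candidate keys.

{B}, {C}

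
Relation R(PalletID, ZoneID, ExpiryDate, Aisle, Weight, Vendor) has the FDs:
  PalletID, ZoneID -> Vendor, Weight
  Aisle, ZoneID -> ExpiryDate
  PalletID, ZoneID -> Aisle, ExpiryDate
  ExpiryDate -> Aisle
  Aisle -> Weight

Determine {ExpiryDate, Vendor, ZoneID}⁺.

{Aisle, ExpiryDate, Vendor, Weight, ZoneID}

Start with {ExpiryDate, Vendor, ZoneID}.
ExpiryDate -> Aisle applies; add {Aisle} → now {Aisle, ExpiryDate, Vendor, ZoneID}.
Aisle -> Weight applies; add {Weight} → now {Aisle, ExpiryDate, Vendor, Weight, ZoneID}.
No further FD applies.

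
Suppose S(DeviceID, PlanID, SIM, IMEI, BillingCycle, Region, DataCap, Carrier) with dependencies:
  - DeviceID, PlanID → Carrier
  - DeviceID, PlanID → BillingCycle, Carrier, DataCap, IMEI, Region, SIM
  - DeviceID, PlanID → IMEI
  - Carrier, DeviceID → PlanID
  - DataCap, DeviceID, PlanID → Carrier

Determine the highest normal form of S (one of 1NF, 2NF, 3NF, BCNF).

BCNF

Candidate keys: {Carrier, DeviceID}, {DeviceID, PlanID}. Prime attributes: {Carrier, DeviceID, PlanID}.
Every FD has a superkey on the left, so the relation is in BCNF.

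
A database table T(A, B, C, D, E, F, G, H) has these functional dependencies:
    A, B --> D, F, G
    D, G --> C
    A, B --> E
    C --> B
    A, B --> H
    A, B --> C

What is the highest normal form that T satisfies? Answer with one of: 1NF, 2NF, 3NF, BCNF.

3NF

Candidate keys: {A, B}, {A, C}, {A, D, G}. Prime attributes: {A, B, C, D, G}.
For D, G --> C we have {D, G}⁺ = {B, C, D, G}; {D, G} is not a superkey, so BCNF fails.
Since {C} ⊆ prime attributes and every other non-superkey FD also has a prime right side, the schema is in 3NF.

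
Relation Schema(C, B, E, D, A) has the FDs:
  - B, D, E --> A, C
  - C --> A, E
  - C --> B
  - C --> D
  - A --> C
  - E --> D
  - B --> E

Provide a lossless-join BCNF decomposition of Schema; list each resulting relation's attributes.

{A, B, C, E}; {D, E}

Candidate keys of the original relation: {A}, {B}, {C}.
In {A, B, C, D, E}, {E} is not a superkey ({E}⁺ restricted to this set is {D, E}), so split on E --> D into {D, E} and {A, B, C, E}.
{D, E} is in BCNF.
{A, B, C, E} is in BCNF.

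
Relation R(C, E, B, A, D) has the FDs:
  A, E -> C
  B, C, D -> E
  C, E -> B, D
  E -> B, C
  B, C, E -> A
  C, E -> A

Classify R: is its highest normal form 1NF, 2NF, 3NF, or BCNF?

BCNF

Candidate keys: {B, C, D}, {E}. Prime attributes: {B, C, D, E}.
Each dependency's left side is a superkey — BCNF holds.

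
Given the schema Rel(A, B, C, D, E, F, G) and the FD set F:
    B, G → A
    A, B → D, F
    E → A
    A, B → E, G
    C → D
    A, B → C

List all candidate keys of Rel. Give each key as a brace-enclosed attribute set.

No FD produces {B}, so it must be in every candidate key.
{A, B}⁺ = {A, B, C, D, E, F, G}, which is every attribute, so {A, B} is a candidate key.
{B, E}⁺ = {A, B, C, D, E, F, G}, which is every attribute, so {B, E} is a candidate key.
{B, G}⁺ = {A, B, C, D, E, F, G}, which is every attribute, so {B, G} is a candidate key.
These are minimal and exhaustive — every other superkey contains one of them.

{A, B}, {B, E}, {B, G}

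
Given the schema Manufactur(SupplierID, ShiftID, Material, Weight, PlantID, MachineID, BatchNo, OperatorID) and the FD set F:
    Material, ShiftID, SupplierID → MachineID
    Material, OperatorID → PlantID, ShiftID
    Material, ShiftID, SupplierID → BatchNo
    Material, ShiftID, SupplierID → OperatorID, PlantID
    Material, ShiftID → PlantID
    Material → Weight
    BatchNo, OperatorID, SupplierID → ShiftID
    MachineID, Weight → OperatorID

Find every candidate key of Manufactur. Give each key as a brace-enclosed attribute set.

{MachineID, Material, SupplierID}, {Material, OperatorID, SupplierID}, {Material, ShiftID, SupplierID}

Attributes never on any right-hand side: {Material, SupplierID} — every candidate key must contain all of them.
{MachineID, Material, SupplierID}⁺ = {BatchNo, MachineID, Material, OperatorID, PlantID, ShiftID, SupplierID, Weight}, which is every attribute, so {MachineID, Material, SupplierID} is a candidate key.
{Material, OperatorID, SupplierID}⁺ = {BatchNo, MachineID, Material, OperatorID, PlantID, ShiftID, SupplierID, Weight}, which is every attribute, so {Material, OperatorID, SupplierID} is a candidate key.
{Material, ShiftID, SupplierID}⁺ = {BatchNo, MachineID, Material, OperatorID, PlantID, ShiftID, SupplierID, Weight}, which is every attribute, so {Material, ShiftID, SupplierID} is a candidate key.
No proper subset of any of these is a key, and no other minimal superkey exists.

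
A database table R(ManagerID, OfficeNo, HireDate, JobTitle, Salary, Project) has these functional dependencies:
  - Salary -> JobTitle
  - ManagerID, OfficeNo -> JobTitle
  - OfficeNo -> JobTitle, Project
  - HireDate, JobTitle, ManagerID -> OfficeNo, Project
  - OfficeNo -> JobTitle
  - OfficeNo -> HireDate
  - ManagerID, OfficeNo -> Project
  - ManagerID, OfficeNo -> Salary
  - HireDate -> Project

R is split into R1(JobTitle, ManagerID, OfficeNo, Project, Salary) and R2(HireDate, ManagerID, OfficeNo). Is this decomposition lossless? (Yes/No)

Yes

R1 ∩ R2 = {ManagerID, OfficeNo}; its closure under F is {HireDate, JobTitle, ManagerID, OfficeNo, Project, Salary}.
This includes all of R1, so the common attributes are a superkey of R1 — the join is lossless.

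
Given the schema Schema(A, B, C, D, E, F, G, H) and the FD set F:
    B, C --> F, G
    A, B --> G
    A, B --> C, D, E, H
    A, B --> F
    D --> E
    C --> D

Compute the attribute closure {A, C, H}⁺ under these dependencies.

Start with {A, C, H}.
C --> D applies; add {D} → now {A, C, D, H}.
D --> E applies; add {E} → now {A, C, D, E, H}.
No further FD applies.

{A, C, D, E, H}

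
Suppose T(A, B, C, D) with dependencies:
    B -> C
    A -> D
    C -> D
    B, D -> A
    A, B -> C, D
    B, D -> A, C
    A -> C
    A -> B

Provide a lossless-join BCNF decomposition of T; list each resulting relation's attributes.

Candidate keys of the original relation: {A}, {B}.
Within {A, B, C, D}: {C}⁺ ∩ {A, B, C, D} = {C, D}, not the whole set, so C -> D violates BCNF; decompose into {C, D} and {A, B, C}.
{C, D} is in BCNF.
{A, B, C} is in BCNF.

{A, B, C}; {C, D}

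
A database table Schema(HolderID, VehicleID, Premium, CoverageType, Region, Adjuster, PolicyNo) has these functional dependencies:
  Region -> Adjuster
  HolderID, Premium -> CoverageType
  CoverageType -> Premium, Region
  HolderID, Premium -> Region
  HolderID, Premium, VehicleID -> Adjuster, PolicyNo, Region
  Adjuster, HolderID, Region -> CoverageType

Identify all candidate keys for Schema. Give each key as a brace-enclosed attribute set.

Attributes never on any right-hand side: {HolderID, VehicleID} — every candidate key must contain all of them.
{CoverageType, HolderID, VehicleID} is a candidate key since {CoverageType, HolderID, VehicleID}⁺ = {Adjuster, CoverageType, HolderID, PolicyNo, Premium, Region, VehicleID} covers every attribute.
{HolderID, Premium, VehicleID} is a candidate key since {HolderID, Premium, VehicleID}⁺ = {Adjuster, CoverageType, HolderID, PolicyNo, Premium, Region, VehicleID} covers every attribute.
{HolderID, Region, VehicleID} is a candidate key since {HolderID, Region, VehicleID}⁺ = {Adjuster, CoverageType, HolderID, PolicyNo, Premium, Region, VehicleID} covers every attribute.
These are minimal and exhaustive — every other superkey contains one of them.

{CoverageType, HolderID, VehicleID}, {HolderID, Premium, VehicleID}, {HolderID, Region, VehicleID}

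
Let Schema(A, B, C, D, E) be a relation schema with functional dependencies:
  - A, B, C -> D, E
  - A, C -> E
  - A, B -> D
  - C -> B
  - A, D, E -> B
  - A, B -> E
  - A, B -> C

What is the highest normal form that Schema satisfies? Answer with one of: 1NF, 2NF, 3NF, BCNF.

Candidate keys: {A, B}, {A, C}, {A, D, E}. Prime attributes: {A, B, C, D, E}.
C -> B breaks BCNF: {C}⁺ = {B, C}, so {C} is not a superkey.
Since {B} ⊆ prime attributes and every other non-superkey FD also has a prime right side, the schema is in 3NF.

3NF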